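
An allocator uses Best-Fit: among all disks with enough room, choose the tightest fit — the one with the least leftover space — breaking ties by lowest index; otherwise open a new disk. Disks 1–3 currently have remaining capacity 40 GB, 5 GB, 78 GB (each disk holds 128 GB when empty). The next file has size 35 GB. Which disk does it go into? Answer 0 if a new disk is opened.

Disks with room: disk 1 (40 GB), disk 3 (78 GB).
Tightest fit is disk 1 with 40 GB free.

1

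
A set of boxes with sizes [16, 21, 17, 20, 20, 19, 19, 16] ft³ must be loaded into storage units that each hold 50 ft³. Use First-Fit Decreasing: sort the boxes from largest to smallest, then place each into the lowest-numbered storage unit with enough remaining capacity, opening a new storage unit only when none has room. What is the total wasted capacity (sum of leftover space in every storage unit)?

Sorted descending: 21, 20, 20, 19, 19, 17, 16, 16.
Put 21 ft³ in storage unit 1; 29 ft³ remain.
Put 20 ft³ in storage unit 1; 9 ft³ remain.
Put 20 ft³ in storage unit 2; 30 ft³ remain.
Put 19 ft³ in storage unit 2; 11 ft³ remain.
Put 19 ft³ in storage unit 3; 31 ft³ remain.
Put 17 ft³ in storage unit 3; 14 ft³ remain.
Put 16 ft³ in storage unit 4; 34 ft³ remain.
Put 16 ft³ in storage unit 4; 18 ft³ remain.
4 storage units × 50 ft³ = 200 ft³; used 148 ft³; unused 52 ft³.

52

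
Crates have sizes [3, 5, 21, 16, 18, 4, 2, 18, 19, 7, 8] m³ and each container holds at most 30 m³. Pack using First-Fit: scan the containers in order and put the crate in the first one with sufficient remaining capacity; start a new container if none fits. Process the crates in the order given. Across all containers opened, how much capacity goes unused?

container 1: place 3 m³, 27 m³ left
container 1: place 5 m³, 22 m³ left
container 1: place 21 m³, 1 m³ left
container 2: place 16 m³, 14 m³ left
container 3: place 18 m³, 12 m³ left
container 2: place 4 m³, 10 m³ left
container 2: place 2 m³, 8 m³ left
container 4: place 18 m³, 12 m³ left
container 5: place 19 m³, 11 m³ left
container 2: place 7 m³, 1 m³ left
container 3: place 8 m³, 4 m³ left
5 containers × 30 m³ = 150 m³; used 121 m³; unused 29 m³.

29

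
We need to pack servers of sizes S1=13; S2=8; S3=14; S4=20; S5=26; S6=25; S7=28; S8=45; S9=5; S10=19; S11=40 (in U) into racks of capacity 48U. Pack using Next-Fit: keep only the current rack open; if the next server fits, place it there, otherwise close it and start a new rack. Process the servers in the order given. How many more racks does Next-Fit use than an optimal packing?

1

Next-Fit: [13,8,14] [20,26] [25] [28] [45] [5,19] [40] → 7 racks.
Total size 243U; any packing needs at least ⌈243/48⌉ = 6 racks.
An optimal packing achieves that bound: [45] [40,8] [28,20] [26,19] [25,14,5] [13] → 6 racks.
Excess: 7 − 6 = 1.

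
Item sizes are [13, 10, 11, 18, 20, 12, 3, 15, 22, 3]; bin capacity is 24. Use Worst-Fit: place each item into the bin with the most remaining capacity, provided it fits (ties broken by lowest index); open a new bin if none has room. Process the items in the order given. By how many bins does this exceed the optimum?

Worst-Fit: [13,10] [11,12] [18,3] [20] [15,3] [22] → 6 bins.
Total size 127; any packing needs at least ⌈127/24⌉ = 6 bins.
So 6 is already optimal.

0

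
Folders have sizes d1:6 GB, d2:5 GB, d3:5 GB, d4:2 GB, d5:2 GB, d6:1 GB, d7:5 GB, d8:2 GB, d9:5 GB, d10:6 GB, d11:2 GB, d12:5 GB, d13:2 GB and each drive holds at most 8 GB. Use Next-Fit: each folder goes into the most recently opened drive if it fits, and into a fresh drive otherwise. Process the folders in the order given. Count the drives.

drive 1: place d1 (6 GB), 2 GB left
drive 2: place d2 (5 GB), 3 GB left
drive 3: place d3 (5 GB), 3 GB left
drive 3: place d4 (2 GB), 1 GB left
drive 4: place d5 (2 GB), 6 GB left
drive 4: place d6 (1 GB), 5 GB left
drive 4: place d7 (5 GB), 0 GB left
drive 5: place d8 (2 GB), 6 GB left
drive 5: place d9 (5 GB), 1 GB left
drive 6: place d10 (6 GB), 2 GB left
drive 6: place d11 (2 GB), 0 GB left
drive 7: place d12 (5 GB), 3 GB left
drive 7: place d13 (2 GB), 1 GB left
Final drives: [6] [5] [5,2] [2,1,5] [2,5] [6,2] [5,2].

7 drives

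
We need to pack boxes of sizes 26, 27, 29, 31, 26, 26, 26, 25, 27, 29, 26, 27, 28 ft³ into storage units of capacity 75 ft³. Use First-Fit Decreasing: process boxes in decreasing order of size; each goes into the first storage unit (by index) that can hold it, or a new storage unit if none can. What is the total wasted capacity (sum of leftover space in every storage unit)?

172

Sorted descending: 31, 29, 29, 28, 27, 27, 27, 26, 26, 26, 26, 26, 25.
31 ft³ → storage unit 1 (remaining 44 ft³)
29 ft³ → storage unit 1 (remaining 15 ft³)
29 ft³ → storage unit 2 (remaining 46 ft³)
28 ft³ → storage unit 2 (remaining 18 ft³)
27 ft³ → storage unit 3 (remaining 48 ft³)
27 ft³ → storage unit 3 (remaining 21 ft³)
27 ft³ → storage unit 4 (remaining 48 ft³)
26 ft³ → storage unit 4 (remaining 22 ft³)
26 ft³ → storage unit 5 (remaining 49 ft³)
26 ft³ → storage unit 5 (remaining 23 ft³)
26 ft³ → storage unit 6 (remaining 49 ft³)
26 ft³ → storage unit 6 (remaining 23 ft³)
25 ft³ → storage unit 7 (remaining 50 ft³)
7 storage units × 75 ft³ = 525 ft³; used 353 ft³; unused 172 ft³.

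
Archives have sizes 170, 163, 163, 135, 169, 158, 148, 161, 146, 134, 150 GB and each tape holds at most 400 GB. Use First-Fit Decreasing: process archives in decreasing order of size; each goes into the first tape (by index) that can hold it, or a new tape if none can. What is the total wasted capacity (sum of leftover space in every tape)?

Sorted descending: 170, 169, 163, 163, 161, 158, 150, 148, 146, 135, 134.
170 GB → tape 1 (remaining 230 GB)
169 GB → tape 1 (remaining 61 GB)
163 GB → tape 2 (remaining 237 GB)
163 GB → tape 2 (remaining 74 GB)
161 GB → tape 3 (remaining 239 GB)
158 GB → tape 3 (remaining 81 GB)
150 GB → tape 4 (remaining 250 GB)
148 GB → tape 4 (remaining 102 GB)
146 GB → tape 5 (remaining 254 GB)
135 GB → tape 5 (remaining 119 GB)
134 GB → tape 6 (remaining 266 GB)
6 tapes × 400 GB = 2400 GB; used 1697 GB; unused 703 GB.

703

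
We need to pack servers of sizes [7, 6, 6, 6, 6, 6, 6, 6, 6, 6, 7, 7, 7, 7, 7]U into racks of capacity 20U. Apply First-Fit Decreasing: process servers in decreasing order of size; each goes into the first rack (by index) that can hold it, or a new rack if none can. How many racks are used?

Sorted descending: 7, 7, 7, 7, 7, 7, 6, 6, 6, 6, 6, 6, 6, 6, 6.
rack 1: place 7U, 13U left
rack 1: place 7U, 6U left
rack 2: place 7U, 13U left
rack 2: place 7U, 6U left
rack 3: place 7U, 13U left
rack 3: place 7U, 6U left
rack 1: place 6U, 0U left
rack 2: place 6U, 0U left
rack 3: place 6U, 0U left
rack 4: place 6U, 14U left
rack 4: place 6U, 8U left
rack 4: place 6U, 2U left
rack 5: place 6U, 14U left
rack 5: place 6U, 8U left
rack 5: place 6U, 2U left

5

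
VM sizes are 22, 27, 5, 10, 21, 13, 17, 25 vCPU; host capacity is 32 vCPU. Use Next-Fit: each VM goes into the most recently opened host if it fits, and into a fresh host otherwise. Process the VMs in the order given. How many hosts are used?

5 hosts

Put 22 vCPU in host 1; 10 vCPU remain.
Put 27 vCPU in host 2; 5 vCPU remain.
Put 5 vCPU in host 2; 0 vCPU remain.
Put 10 vCPU in host 3; 22 vCPU remain.
Put 21 vCPU in host 3; 1 vCPU remain.
Put 13 vCPU in host 4; 19 vCPU remain.
Put 17 vCPU in host 4; 2 vCPU remain.
Put 25 vCPU in host 5; 7 vCPU remain.
Final hosts: [22] [27,5] [10,21] [13,17] [25].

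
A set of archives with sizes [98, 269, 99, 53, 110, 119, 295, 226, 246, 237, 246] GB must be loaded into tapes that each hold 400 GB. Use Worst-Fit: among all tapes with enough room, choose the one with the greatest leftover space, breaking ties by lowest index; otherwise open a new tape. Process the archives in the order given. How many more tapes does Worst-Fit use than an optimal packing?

Worst-Fit: [98,269] [99,53,110,119] [295] [226] [246] [237] [246] → 7 tapes.
6 archives exceed 200 GB (half the capacity), and no two of those can share a tape, so at least 6 tapes are needed.
An optimal packing achieves that bound: [295,99] [269,119] [246,110] [246,98,53] [237] [226] → 6 tapes.
Excess: 7 − 6 = 1.

1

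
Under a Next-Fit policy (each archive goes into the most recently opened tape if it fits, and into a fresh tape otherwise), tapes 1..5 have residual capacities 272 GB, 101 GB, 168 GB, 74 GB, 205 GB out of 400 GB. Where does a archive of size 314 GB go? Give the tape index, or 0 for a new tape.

0

Next-Fit only looks at tape 5, which has 205 GB free.
314 GB does not fit, so a new tape is opened.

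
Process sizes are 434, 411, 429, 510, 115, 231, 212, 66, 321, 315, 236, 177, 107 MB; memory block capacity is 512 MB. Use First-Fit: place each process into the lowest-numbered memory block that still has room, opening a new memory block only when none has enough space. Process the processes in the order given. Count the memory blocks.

434 MB → memory block 1 (remaining 78 MB)
411 MB → memory block 2 (remaining 101 MB)
429 MB → memory block 3 (remaining 83 MB)
510 MB → memory block 4 (remaining 2 MB)
115 MB → memory block 5 (remaining 397 MB)
231 MB → memory block 5 (remaining 166 MB)
212 MB → memory block 6 (remaining 300 MB)
66 MB → memory block 1 (remaining 12 MB)
321 MB → memory block 7 (remaining 191 MB)
315 MB → memory block 8 (remaining 197 MB)
236 MB → memory block 6 (remaining 64 MB)
177 MB → memory block 7 (remaining 14 MB)
107 MB → memory block 5 (remaining 59 MB)
Final memory blocks: [434,66] [411] [429] [510] [115,231,107] [212,236] [321,177] [315].

8 memory blocks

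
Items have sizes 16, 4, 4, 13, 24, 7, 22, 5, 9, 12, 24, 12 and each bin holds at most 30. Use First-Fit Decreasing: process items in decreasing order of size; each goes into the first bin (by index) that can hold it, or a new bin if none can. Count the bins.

6 bins

Sorted descending: 24, 24, 22, 16, 13, 12, 12, 9, 7, 5, 4, 4.
24 → bin 1 (remaining 6)
24 → bin 2 (remaining 6)
22 → bin 3 (remaining 8)
16 → bin 4 (remaining 14)
13 → bin 4 (remaining 1)
12 → bin 5 (remaining 18)
12 → bin 5 (remaining 6)
9 → bin 6 (remaining 21)
7 → bin 3 (remaining 1)
5 → bin 1 (remaining 1)
4 → bin 2 (remaining 2)
4 → bin 5 (remaining 2)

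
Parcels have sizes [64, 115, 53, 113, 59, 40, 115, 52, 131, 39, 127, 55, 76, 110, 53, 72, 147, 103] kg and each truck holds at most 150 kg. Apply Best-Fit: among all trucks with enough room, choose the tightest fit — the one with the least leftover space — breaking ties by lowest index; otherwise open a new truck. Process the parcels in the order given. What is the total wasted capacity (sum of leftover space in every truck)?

64 kg → truck 1 (remaining 86 kg)
115 kg → truck 2 (remaining 35 kg)
53 kg → truck 1 (remaining 33 kg)
113 kg → truck 3 (remaining 37 kg)
59 kg → truck 4 (remaining 91 kg)
40 kg → truck 4 (remaining 51 kg)
115 kg → truck 5 (remaining 35 kg)
52 kg → truck 6 (remaining 98 kg)
131 kg → truck 7 (remaining 19 kg)
39 kg → truck 4 (remaining 12 kg)
127 kg → truck 8 (remaining 23 kg)
55 kg → truck 6 (remaining 43 kg)
76 kg → truck 9 (remaining 74 kg)
110 kg → truck 10 (remaining 40 kg)
53 kg → truck 9 (remaining 21 kg)
72 kg → truck 11 (remaining 78 kg)
147 kg → truck 12 (remaining 3 kg)
103 kg → truck 13 (remaining 47 kg)
13 trucks × 150 kg = 1950 kg; used 1524 kg; unused 426 kg.

426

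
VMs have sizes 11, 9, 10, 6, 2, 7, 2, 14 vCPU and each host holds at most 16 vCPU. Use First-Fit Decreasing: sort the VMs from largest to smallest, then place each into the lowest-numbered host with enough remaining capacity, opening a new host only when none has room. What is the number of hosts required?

Sorted descending: 14, 11, 10, 9, 7, 6, 2, 2.
host 1: place 14 vCPU, 2 vCPU left
host 2: place 11 vCPU, 5 vCPU left
host 3: place 10 vCPU, 6 vCPU left
host 4: place 9 vCPU, 7 vCPU left
host 4: place 7 vCPU, 0 vCPU left
host 3: place 6 vCPU, 0 vCPU left
host 1: place 2 vCPU, 0 vCPU left
host 2: place 2 vCPU, 3 vCPU left
Final hosts: [14,2] [11,2] [10,6] [9,7].

4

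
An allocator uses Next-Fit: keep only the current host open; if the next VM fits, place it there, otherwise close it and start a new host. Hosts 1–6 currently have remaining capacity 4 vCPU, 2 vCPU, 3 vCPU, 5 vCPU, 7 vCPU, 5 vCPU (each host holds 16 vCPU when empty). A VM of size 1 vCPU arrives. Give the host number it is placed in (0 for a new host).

Next-Fit only looks at host 6, which has 5 vCPU free.
1 vCPU fits there.

6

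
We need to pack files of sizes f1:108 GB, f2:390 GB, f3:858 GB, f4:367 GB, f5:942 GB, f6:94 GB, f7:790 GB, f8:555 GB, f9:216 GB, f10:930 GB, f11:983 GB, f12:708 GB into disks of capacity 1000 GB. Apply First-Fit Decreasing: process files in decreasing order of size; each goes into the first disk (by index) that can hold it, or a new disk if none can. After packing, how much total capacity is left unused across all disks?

1059

Sorted descending: 983, 942, 930, 858, 790, 708, 555, 390, 367, 216, 108, 94.
disk 1: place 983 GB, 17 GB left
disk 2: place 942 GB, 58 GB left
disk 3: place 930 GB, 70 GB left
disk 4: place 858 GB, 142 GB left
disk 5: place 790 GB, 210 GB left
disk 6: place 708 GB, 292 GB left
disk 7: place 555 GB, 445 GB left
disk 7: place 390 GB, 55 GB left
disk 8: place 367 GB, 633 GB left
disk 6: place 216 GB, 76 GB left
disk 4: place 108 GB, 34 GB left
disk 5: place 94 GB, 116 GB left
8 disks × 1000 GB = 8000 GB; used 6941 GB; unused 1059 GB.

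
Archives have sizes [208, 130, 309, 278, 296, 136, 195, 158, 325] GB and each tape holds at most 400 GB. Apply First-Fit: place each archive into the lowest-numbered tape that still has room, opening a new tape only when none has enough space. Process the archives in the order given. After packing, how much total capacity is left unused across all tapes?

Put 208 GB in tape 1; 192 GB remain.
Put 130 GB in tape 1; 62 GB remain.
Put 309 GB in tape 2; 91 GB remain.
Put 278 GB in tape 3; 122 GB remain.
Put 296 GB in tape 4; 104 GB remain.
Put 136 GB in tape 5; 264 GB remain.
Put 195 GB in tape 5; 69 GB remain.
Put 158 GB in tape 6; 242 GB remain.
Put 325 GB in tape 7; 75 GB remain.
7 tapes × 400 GB = 2800 GB; used 2035 GB; unused 765 GB.

765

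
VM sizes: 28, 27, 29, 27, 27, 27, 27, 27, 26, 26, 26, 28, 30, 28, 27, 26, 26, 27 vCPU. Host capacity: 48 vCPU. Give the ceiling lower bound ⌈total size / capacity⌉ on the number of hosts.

Total size = 28 + 27 + 29 + 27 + 27 + 27 + 27 + 27 + 26 + 26 + 26 + 28 + 30 + 28 + 27 + 26 + 26 + 27 = 489 vCPU.
⌈489 / 48⌉ = 11.

11 hosts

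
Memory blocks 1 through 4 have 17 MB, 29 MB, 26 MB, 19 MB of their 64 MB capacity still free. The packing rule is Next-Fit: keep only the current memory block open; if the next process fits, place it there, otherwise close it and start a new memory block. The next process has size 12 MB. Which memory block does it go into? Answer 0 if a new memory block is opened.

Next-Fit only looks at memory block 4, which has 19 MB free.
12 MB fits there.

4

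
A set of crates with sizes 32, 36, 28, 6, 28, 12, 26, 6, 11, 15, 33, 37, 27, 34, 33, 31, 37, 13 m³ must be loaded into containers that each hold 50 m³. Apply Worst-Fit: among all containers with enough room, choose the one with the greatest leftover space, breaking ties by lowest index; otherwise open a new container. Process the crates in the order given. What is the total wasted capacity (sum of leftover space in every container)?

Put 32 m³ in container 1; 18 m³ remain.
Put 36 m³ in container 2; 14 m³ remain.
Put 28 m³ in container 3; 22 m³ remain.
Put 6 m³ in container 3; 16 m³ remain.
Put 28 m³ in container 4; 22 m³ remain.
Put 12 m³ in container 4; 10 m³ remain.
Put 26 m³ in container 5; 24 m³ remain.
Put 6 m³ in container 5; 18 m³ remain.
Put 11 m³ in container 1; 7 m³ remain.
Put 15 m³ in container 5; 3 m³ remain.
Put 33 m³ in container 6; 17 m³ remain.
Put 37 m³ in container 7; 13 m³ remain.
Put 27 m³ in container 8; 23 m³ remain.
Put 34 m³ in container 9; 16 m³ remain.
Put 33 m³ in container 10; 17 m³ remain.
Put 31 m³ in container 11; 19 m³ remain.
Put 37 m³ in container 12; 13 m³ remain.
Put 13 m³ in container 8; 10 m³ remain.
12 containers × 50 m³ = 600 m³; used 445 m³; unused 155 m³.

155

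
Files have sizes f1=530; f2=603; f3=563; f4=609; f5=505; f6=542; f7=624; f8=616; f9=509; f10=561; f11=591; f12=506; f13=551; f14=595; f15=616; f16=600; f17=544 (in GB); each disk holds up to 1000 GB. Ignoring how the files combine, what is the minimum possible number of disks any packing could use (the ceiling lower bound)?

Total size = 530 + 603 + 563 + 609 + 505 + 542 + 624 + 616 + 509 + 561 + 591 + 506 + 551 + 595 + 616 + 600 + 544 = 9665 GB.
⌈9665 / 1000⌉ = 10.

10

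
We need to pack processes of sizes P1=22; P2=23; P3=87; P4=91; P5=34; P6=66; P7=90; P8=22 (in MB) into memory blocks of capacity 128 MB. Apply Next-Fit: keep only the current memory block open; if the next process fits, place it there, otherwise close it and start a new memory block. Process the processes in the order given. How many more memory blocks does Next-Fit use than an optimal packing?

1

Next-Fit: [22,23] [87] [91,34] [66] [90,22] → 5 memory blocks.
Total size 435 MB; any packing needs at least ⌈435/128⌉ = 4 memory blocks.
An optimal packing achieves that bound: [91,34] [90,23] [87,22] [66,22] → 4 memory blocks.
Excess: 5 − 4 = 1.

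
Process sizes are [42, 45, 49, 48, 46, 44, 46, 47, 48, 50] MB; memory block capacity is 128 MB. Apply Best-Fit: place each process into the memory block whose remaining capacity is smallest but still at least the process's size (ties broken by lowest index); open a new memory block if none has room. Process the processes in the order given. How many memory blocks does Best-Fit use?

42 MB → memory block 1 (remaining 86 MB)
45 MB → memory block 1 (remaining 41 MB)
49 MB → memory block 2 (remaining 79 MB)
48 MB → memory block 2 (remaining 31 MB)
46 MB → memory block 3 (remaining 82 MB)
44 MB → memory block 3 (remaining 38 MB)
46 MB → memory block 4 (remaining 82 MB)
47 MB → memory block 4 (remaining 35 MB)
48 MB → memory block 5 (remaining 80 MB)
50 MB → memory block 5 (remaining 30 MB)
Final memory blocks: [42,45] [49,48] [46,44] [46,47] [48,50].

5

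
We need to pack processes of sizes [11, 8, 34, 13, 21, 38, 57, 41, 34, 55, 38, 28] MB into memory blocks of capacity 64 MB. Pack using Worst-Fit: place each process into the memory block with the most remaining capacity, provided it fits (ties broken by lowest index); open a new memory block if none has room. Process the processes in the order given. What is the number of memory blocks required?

8

11 MB → memory block 1 (remaining 53 MB)
8 MB → memory block 1 (remaining 45 MB)
34 MB → memory block 1 (remaining 11 MB)
13 MB → memory block 2 (remaining 51 MB)
21 MB → memory block 2 (remaining 30 MB)
38 MB → memory block 3 (remaining 26 MB)
57 MB → memory block 4 (remaining 7 MB)
41 MB → memory block 5 (remaining 23 MB)
34 MB → memory block 6 (remaining 30 MB)
55 MB → memory block 7 (remaining 9 MB)
38 MB → memory block 8 (remaining 26 MB)
28 MB → memory block 2 (remaining 2 MB)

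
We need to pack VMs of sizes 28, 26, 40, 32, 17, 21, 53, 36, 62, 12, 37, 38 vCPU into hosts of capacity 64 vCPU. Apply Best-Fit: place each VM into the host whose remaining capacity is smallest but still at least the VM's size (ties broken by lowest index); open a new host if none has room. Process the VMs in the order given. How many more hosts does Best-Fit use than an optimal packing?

Best-Fit: [28,26] [40,17] [32,21] [53] [36,12] [62] [37] [38] → 8 hosts.
Total size 402 vCPU; any packing needs at least ⌈402/64⌉ = 7 hosts.
An optimal packing achieves that bound: [62] [53] [40,21] [38,26] [37,17] [36,28] [32,12] → 7 hosts.
Excess: 8 − 7 = 1.

1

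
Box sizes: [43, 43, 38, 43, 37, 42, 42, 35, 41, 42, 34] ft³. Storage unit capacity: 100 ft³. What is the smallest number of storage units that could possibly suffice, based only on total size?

Total size = 43 + 43 + 38 + 43 + 37 + 42 + 42 + 35 + 41 + 42 + 34 = 440 ft³.
⌈440 / 100⌉ = 5.

5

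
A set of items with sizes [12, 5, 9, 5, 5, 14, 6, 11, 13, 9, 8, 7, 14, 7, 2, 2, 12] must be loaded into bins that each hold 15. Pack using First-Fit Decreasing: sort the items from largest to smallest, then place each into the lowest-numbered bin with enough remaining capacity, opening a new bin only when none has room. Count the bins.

11 bins

Sorted descending: 14, 14, 13, 12, 12, 11, 9, 9, 8, 7, 7, 6, 5, 5, 5, 2, 2.
bin 1: place 14, 1 left
bin 2: place 14, 1 left
bin 3: place 13, 2 left
bin 4: place 12, 3 left
bin 5: place 12, 3 left
bin 6: place 11, 4 left
bin 7: place 9, 6 left
bin 8: place 9, 6 left
bin 9: place 8, 7 left
bin 9: place 7, 0 left
bin 10: place 7, 8 left
bin 7: place 6, 0 left
bin 8: place 5, 1 left
bin 10: place 5, 3 left
bin 11: place 5, 10 left
bin 3: place 2, 0 left
bin 4: place 2, 1 left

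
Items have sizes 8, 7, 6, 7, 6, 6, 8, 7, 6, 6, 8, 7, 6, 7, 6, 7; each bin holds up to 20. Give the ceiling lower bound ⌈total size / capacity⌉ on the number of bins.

6 bins

Total size = 8 + 7 + 6 + 7 + 6 + 6 + 8 + 7 + 6 + 6 + 8 + 7 + 6 + 7 + 6 + 7 = 108.
⌈108 / 20⌉ = 6.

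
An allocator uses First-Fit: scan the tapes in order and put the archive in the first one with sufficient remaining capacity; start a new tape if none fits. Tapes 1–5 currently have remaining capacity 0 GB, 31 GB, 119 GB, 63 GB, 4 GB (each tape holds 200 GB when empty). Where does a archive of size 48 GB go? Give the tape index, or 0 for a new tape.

3

Tapes with room: tape 3 (119 GB), tape 4 (63 GB).
The first with room is tape 3.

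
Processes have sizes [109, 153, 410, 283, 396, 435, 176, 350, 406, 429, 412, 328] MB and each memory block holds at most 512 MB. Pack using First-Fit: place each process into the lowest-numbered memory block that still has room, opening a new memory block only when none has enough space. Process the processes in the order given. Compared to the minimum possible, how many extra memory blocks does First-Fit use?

First-Fit: [109,153,176] [410] [283] [396] [435] [350] [406] [429] [412] [328] → 10 memory blocks.
9 processes exceed 256 MB (half the capacity), and no two of those can share a memory block, so at least 9 memory blocks are needed.
An optimal packing achieves that bound: [435] [429] [412] [410] [406] [396,109] [350,153] [328,176] [283] → 9 memory blocks.
Excess: 10 − 9 = 1.

1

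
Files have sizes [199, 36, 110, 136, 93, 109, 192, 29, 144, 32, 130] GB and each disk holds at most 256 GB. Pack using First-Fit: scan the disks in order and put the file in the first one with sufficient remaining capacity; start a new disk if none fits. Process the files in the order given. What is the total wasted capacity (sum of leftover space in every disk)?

326

199 GB → disk 1 (remaining 57 GB)
36 GB → disk 1 (remaining 21 GB)
110 GB → disk 2 (remaining 146 GB)
136 GB → disk 2 (remaining 10 GB)
93 GB → disk 3 (remaining 163 GB)
109 GB → disk 3 (remaining 54 GB)
192 GB → disk 4 (remaining 64 GB)
29 GB → disk 3 (remaining 25 GB)
144 GB → disk 5 (remaining 112 GB)
32 GB → disk 4 (remaining 32 GB)
130 GB → disk 6 (remaining 126 GB)
6 disks × 256 GB = 1536 GB; used 1210 GB; unused 326 GB.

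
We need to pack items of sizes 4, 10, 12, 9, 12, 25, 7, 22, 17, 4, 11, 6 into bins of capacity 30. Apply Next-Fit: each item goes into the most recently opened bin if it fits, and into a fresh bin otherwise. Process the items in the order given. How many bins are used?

6

Put 4 in bin 1; 26 remain.
Put 10 in bin 1; 16 remain.
Put 12 in bin 1; 4 remain.
Put 9 in bin 2; 21 remain.
Put 12 in bin 2; 9 remain.
Put 25 in bin 3; 5 remain.
Put 7 in bin 4; 23 remain.
Put 22 in bin 4; 1 remain.
Put 17 in bin 5; 13 remain.
Put 4 in bin 5; 9 remain.
Put 11 in bin 6; 19 remain.
Put 6 in bin 6; 13 remain.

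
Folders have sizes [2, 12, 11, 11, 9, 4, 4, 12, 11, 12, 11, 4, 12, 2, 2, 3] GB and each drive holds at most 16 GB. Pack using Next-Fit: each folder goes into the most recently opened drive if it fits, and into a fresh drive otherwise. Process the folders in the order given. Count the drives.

10

Put 2 GB in drive 1; 14 GB remain.
Put 12 GB in drive 1; 2 GB remain.
Put 11 GB in drive 2; 5 GB remain.
Put 11 GB in drive 3; 5 GB remain.
Put 9 GB in drive 4; 7 GB remain.
Put 4 GB in drive 4; 3 GB remain.
Put 4 GB in drive 5; 12 GB remain.
Put 12 GB in drive 5; 0 GB remain.
Put 11 GB in drive 6; 5 GB remain.
Put 12 GB in drive 7; 4 GB remain.
Put 11 GB in drive 8; 5 GB remain.
Put 4 GB in drive 8; 1 GB remain.
Put 12 GB in drive 9; 4 GB remain.
Put 2 GB in drive 9; 2 GB remain.
Put 2 GB in drive 9; 0 GB remain.
Put 3 GB in drive 10; 13 GB remain.
Final drives: [2,12] [11] [11] [9,4] [4,12] [11] [12] [11,4] [12,2,2] [3].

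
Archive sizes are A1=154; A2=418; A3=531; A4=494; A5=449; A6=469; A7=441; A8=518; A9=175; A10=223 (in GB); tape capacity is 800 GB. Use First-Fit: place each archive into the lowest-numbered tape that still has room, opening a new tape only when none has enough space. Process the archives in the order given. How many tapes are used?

tape 1: place A1 (154 GB), 646 GB left
tape 1: place A2 (418 GB), 228 GB left
tape 2: place A3 (531 GB), 269 GB left
tape 3: place A4 (494 GB), 306 GB left
tape 4: place A5 (449 GB), 351 GB left
tape 5: place A6 (469 GB), 331 GB left
tape 6: place A7 (441 GB), 359 GB left
tape 7: place A8 (518 GB), 282 GB left
tape 1: place A9 (175 GB), 53 GB left
tape 2: place A10 (223 GB), 46 GB left

7 tapes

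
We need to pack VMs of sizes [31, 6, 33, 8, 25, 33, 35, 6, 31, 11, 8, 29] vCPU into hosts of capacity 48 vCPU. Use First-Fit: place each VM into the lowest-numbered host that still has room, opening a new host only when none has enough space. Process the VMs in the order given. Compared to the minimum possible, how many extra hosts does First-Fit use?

0

First-Fit: [31,6,8] [33,6,8] [25,11] [33] [35] [31] [29] → 7 hosts.
7 VMs exceed 24 vCPU (half the capacity), and no two of those can share a host, so at least 7 hosts are needed.
So 7 is already optimal.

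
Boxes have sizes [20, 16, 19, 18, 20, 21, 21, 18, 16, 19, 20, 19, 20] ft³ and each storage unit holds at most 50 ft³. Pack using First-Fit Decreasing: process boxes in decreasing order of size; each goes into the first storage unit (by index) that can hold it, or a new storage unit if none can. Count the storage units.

Sorted descending: 21, 21, 20, 20, 20, 20, 19, 19, 19, 18, 18, 16, 16.
21 ft³ → storage unit 1 (remaining 29 ft³)
21 ft³ → storage unit 1 (remaining 8 ft³)
20 ft³ → storage unit 2 (remaining 30 ft³)
20 ft³ → storage unit 2 (remaining 10 ft³)
20 ft³ → storage unit 3 (remaining 30 ft³)
20 ft³ → storage unit 3 (remaining 10 ft³)
19 ft³ → storage unit 4 (remaining 31 ft³)
19 ft³ → storage unit 4 (remaining 12 ft³)
19 ft³ → storage unit 5 (remaining 31 ft³)
18 ft³ → storage unit 5 (remaining 13 ft³)
18 ft³ → storage unit 6 (remaining 32 ft³)
16 ft³ → storage unit 6 (remaining 16 ft³)
16 ft³ → storage unit 6 (remaining 0 ft³)

6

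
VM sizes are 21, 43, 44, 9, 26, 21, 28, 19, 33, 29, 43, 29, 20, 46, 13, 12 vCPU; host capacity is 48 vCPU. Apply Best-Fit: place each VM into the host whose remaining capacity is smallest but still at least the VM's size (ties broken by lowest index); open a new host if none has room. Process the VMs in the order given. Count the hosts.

21 vCPU → host 1 (remaining 27 vCPU)
43 vCPU → host 2 (remaining 5 vCPU)
44 vCPU → host 3 (remaining 4 vCPU)
9 vCPU → host 1 (remaining 18 vCPU)
26 vCPU → host 4 (remaining 22 vCPU)
21 vCPU → host 4 (remaining 1 vCPU)
28 vCPU → host 5 (remaining 20 vCPU)
19 vCPU → host 5 (remaining 1 vCPU)
33 vCPU → host 6 (remaining 15 vCPU)
29 vCPU → host 7 (remaining 19 vCPU)
43 vCPU → host 8 (remaining 5 vCPU)
29 vCPU → host 9 (remaining 19 vCPU)
20 vCPU → host 10 (remaining 28 vCPU)
46 vCPU → host 11 (remaining 2 vCPU)
13 vCPU → host 6 (remaining 2 vCPU)
12 vCPU → host 1 (remaining 6 vCPU)
Final hosts: [21,9,12] [43] [44] [26,21] [28,19] [33,13] [29] [43] [29] [20] [46].

11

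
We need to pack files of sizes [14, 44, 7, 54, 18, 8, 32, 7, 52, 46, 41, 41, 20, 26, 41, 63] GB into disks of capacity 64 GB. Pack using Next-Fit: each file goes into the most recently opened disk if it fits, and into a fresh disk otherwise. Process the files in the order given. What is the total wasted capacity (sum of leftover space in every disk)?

Put 14 GB in disk 1; 50 GB remain.
Put 44 GB in disk 1; 6 GB remain.
Put 7 GB in disk 2; 57 GB remain.
Put 54 GB in disk 2; 3 GB remain.
Put 18 GB in disk 3; 46 GB remain.
Put 8 GB in disk 3; 38 GB remain.
Put 32 GB in disk 3; 6 GB remain.
Put 7 GB in disk 4; 57 GB remain.
Put 52 GB in disk 4; 5 GB remain.
Put 46 GB in disk 5; 18 GB remain.
Put 41 GB in disk 6; 23 GB remain.
Put 41 GB in disk 7; 23 GB remain.
Put 20 GB in disk 7; 3 GB remain.
Put 26 GB in disk 8; 38 GB remain.
Put 41 GB in disk 9; 23 GB remain.
Put 63 GB in disk 10; 1 GB remain.
10 disks × 64 GB = 640 GB; used 514 GB; unused 126 GB.

126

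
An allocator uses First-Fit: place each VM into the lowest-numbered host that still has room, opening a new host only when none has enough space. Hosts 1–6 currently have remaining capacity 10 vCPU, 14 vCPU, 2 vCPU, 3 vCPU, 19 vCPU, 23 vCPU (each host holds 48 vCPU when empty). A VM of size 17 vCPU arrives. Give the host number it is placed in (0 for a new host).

5

Hosts with room: host 5 (19 vCPU), host 6 (23 vCPU).
The first with room is host 5.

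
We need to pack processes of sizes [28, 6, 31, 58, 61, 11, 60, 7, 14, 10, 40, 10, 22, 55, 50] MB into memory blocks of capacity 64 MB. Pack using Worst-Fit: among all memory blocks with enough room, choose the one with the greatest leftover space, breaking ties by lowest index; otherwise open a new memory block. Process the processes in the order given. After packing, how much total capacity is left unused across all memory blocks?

28 MB → memory block 1 (remaining 36 MB)
6 MB → memory block 1 (remaining 30 MB)
31 MB → memory block 2 (remaining 33 MB)
58 MB → memory block 3 (remaining 6 MB)
61 MB → memory block 4 (remaining 3 MB)
11 MB → memory block 2 (remaining 22 MB)
60 MB → memory block 5 (remaining 4 MB)
7 MB → memory block 1 (remaining 23 MB)
14 MB → memory block 1 (remaining 9 MB)
10 MB → memory block 2 (remaining 12 MB)
40 MB → memory block 6 (remaining 24 MB)
10 MB → memory block 6 (remaining 14 MB)
22 MB → memory block 7 (remaining 42 MB)
55 MB → memory block 8 (remaining 9 MB)
50 MB → memory block 9 (remaining 14 MB)
9 memory blocks × 64 MB = 576 MB; used 463 MB; unused 113 MB.

113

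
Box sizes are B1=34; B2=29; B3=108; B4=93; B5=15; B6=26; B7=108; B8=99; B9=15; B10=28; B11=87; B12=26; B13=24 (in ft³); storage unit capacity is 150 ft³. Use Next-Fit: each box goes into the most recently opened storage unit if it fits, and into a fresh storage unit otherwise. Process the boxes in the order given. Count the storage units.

Put B1 (34 ft³) in storage unit 1; 116 ft³ remain.
Put B2 (29 ft³) in storage unit 1; 87 ft³ remain.
Put B3 (108 ft³) in storage unit 2; 42 ft³ remain.
Put B4 (93 ft³) in storage unit 3; 57 ft³ remain.
Put B5 (15 ft³) in storage unit 3; 42 ft³ remain.
Put B6 (26 ft³) in storage unit 3; 16 ft³ remain.
Put B7 (108 ft³) in storage unit 4; 42 ft³ remain.
Put B8 (99 ft³) in storage unit 5; 51 ft³ remain.
Put B9 (15 ft³) in storage unit 5; 36 ft³ remain.
Put B10 (28 ft³) in storage unit 5; 8 ft³ remain.
Put B11 (87 ft³) in storage unit 6; 63 ft³ remain.
Put B12 (26 ft³) in storage unit 6; 37 ft³ remain.
Put B13 (24 ft³) in storage unit 6; 13 ft³ remain.
Final storage units: [34,29] [108] [93,15,26] [108] [99,15,28] [87,26,24].

6 storage units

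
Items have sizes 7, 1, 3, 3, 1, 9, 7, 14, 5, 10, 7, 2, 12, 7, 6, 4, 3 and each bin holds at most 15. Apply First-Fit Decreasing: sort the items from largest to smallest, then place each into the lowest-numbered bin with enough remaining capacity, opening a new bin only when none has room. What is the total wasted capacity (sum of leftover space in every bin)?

Sorted descending: 14, 12, 10, 9, 7, 7, 7, 7, 6, 5, 4, 3, 3, 3, 2, 1, 1.
Put 14 in bin 1; 1 remain.
Put 12 in bin 2; 3 remain.
Put 10 in bin 3; 5 remain.
Put 9 in bin 4; 6 remain.
Put 7 in bin 5; 8 remain.
Put 7 in bin 5; 1 remain.
Put 7 in bin 6; 8 remain.
Put 7 in bin 6; 1 remain.
Put 6 in bin 4; 0 remain.
Put 5 in bin 3; 0 remain.
Put 4 in bin 7; 11 remain.
Put 3 in bin 2; 0 remain.
Put 3 in bin 7; 8 remain.
Put 3 in bin 7; 5 remain.
Put 2 in bin 7; 3 remain.
Put 1 in bin 1; 0 remain.
Put 1 in bin 5; 0 remain.
7 bins × 15 = 105; used 101; unused 4.

4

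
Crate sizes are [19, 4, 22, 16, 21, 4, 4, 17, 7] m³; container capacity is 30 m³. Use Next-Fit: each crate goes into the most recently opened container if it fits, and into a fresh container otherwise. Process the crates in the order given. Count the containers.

5

Put 19 m³ in container 1; 11 m³ remain.
Put 4 m³ in container 1; 7 m³ remain.
Put 22 m³ in container 2; 8 m³ remain.
Put 16 m³ in container 3; 14 m³ remain.
Put 21 m³ in container 4; 9 m³ remain.
Put 4 m³ in container 4; 5 m³ remain.
Put 4 m³ in container 4; 1 m³ remain.
Put 17 m³ in container 5; 13 m³ remain.
Put 7 m³ in container 5; 6 m³ remain.
Final containers: [19,4] [22] [16] [21,4,4] [17,7].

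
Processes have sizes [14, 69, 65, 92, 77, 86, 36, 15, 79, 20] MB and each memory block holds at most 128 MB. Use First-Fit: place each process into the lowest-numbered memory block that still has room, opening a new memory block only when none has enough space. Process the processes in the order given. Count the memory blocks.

6

Put 14 MB in memory block 1; 114 MB remain.
Put 69 MB in memory block 1; 45 MB remain.
Put 65 MB in memory block 2; 63 MB remain.
Put 92 MB in memory block 3; 36 MB remain.
Put 77 MB in memory block 4; 51 MB remain.
Put 86 MB in memory block 5; 42 MB remain.
Put 36 MB in memory block 1; 9 MB remain.
Put 15 MB in memory block 2; 48 MB remain.
Put 79 MB in memory block 6; 49 MB remain.
Put 20 MB in memory block 2; 28 MB remain.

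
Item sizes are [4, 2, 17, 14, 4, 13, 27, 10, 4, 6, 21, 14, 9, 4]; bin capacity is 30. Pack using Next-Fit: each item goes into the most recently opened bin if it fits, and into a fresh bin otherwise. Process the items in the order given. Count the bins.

Put 4 in bin 1; 26 remain.
Put 2 in bin 1; 24 remain.
Put 17 in bin 1; 7 remain.
Put 14 in bin 2; 16 remain.
Put 4 in bin 2; 12 remain.
Put 13 in bin 3; 17 remain.
Put 27 in bin 4; 3 remain.
Put 10 in bin 5; 20 remain.
Put 4 in bin 5; 16 remain.
Put 6 in bin 5; 10 remain.
Put 21 in bin 6; 9 remain.
Put 14 in bin 7; 16 remain.
Put 9 in bin 7; 7 remain.
Put 4 in bin 7; 3 remain.
Final bins: [4,2,17] [14,4] [13] [27] [10,4,6] [21] [14,9,4].

7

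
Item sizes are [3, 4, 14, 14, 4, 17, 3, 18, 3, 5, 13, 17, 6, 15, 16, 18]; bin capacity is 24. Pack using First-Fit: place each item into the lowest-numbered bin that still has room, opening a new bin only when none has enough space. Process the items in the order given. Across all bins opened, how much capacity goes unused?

46

Put 3 in bin 1; 21 remain.
Put 4 in bin 1; 17 remain.
Put 14 in bin 1; 3 remain.
Put 14 in bin 2; 10 remain.
Put 4 in bin 2; 6 remain.
Put 17 in bin 3; 7 remain.
Put 3 in bin 1; 0 remain.
Put 18 in bin 4; 6 remain.
Put 3 in bin 2; 3 remain.
Put 5 in bin 3; 2 remain.
Put 13 in bin 5; 11 remain.
Put 17 in bin 6; 7 remain.
Put 6 in bin 4; 0 remain.
Put 15 in bin 7; 9 remain.
Put 16 in bin 8; 8 remain.
Put 18 in bin 9; 6 remain.
9 bins × 24 = 216; used 170; unused 46.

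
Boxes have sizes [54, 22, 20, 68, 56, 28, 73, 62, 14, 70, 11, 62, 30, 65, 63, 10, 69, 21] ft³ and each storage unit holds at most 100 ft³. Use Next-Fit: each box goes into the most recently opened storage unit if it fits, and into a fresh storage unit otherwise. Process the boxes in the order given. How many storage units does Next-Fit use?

54 ft³ → storage unit 1 (remaining 46 ft³)
22 ft³ → storage unit 1 (remaining 24 ft³)
20 ft³ → storage unit 1 (remaining 4 ft³)
68 ft³ → storage unit 2 (remaining 32 ft³)
56 ft³ → storage unit 3 (remaining 44 ft³)
28 ft³ → storage unit 3 (remaining 16 ft³)
73 ft³ → storage unit 4 (remaining 27 ft³)
62 ft³ → storage unit 5 (remaining 38 ft³)
14 ft³ → storage unit 5 (remaining 24 ft³)
70 ft³ → storage unit 6 (remaining 30 ft³)
11 ft³ → storage unit 6 (remaining 19 ft³)
62 ft³ → storage unit 7 (remaining 38 ft³)
30 ft³ → storage unit 7 (remaining 8 ft³)
65 ft³ → storage unit 8 (remaining 35 ft³)
63 ft³ → storage unit 9 (remaining 37 ft³)
10 ft³ → storage unit 9 (remaining 27 ft³)
69 ft³ → storage unit 10 (remaining 31 ft³)
21 ft³ → storage unit 10 (remaining 10 ft³)
Final storage units: [54,22,20] [68] [56,28] [73] [62,14] [70,11] [62,30] [65] [63,10] [69,21].

10 storage units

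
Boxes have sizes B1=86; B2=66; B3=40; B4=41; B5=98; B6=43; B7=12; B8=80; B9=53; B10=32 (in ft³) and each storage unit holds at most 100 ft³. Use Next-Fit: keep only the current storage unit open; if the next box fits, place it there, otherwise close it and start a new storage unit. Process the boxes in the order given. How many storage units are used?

7

Put B1 (86 ft³) in storage unit 1; 14 ft³ remain.
Put B2 (66 ft³) in storage unit 2; 34 ft³ remain.
Put B3 (40 ft³) in storage unit 3; 60 ft³ remain.
Put B4 (41 ft³) in storage unit 3; 19 ft³ remain.
Put B5 (98 ft³) in storage unit 4; 2 ft³ remain.
Put B6 (43 ft³) in storage unit 5; 57 ft³ remain.
Put B7 (12 ft³) in storage unit 5; 45 ft³ remain.
Put B8 (80 ft³) in storage unit 6; 20 ft³ remain.
Put B9 (53 ft³) in storage unit 7; 47 ft³ remain.
Put B10 (32 ft³) in storage unit 7; 15 ft³ remain.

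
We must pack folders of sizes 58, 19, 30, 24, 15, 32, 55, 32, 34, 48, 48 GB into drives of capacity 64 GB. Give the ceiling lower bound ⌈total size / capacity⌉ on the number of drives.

Total size = 58 + 19 + 30 + 24 + 15 + 32 + 55 + 32 + 34 + 48 + 48 = 395 GB.
⌈395 / 64⌉ = 7.

7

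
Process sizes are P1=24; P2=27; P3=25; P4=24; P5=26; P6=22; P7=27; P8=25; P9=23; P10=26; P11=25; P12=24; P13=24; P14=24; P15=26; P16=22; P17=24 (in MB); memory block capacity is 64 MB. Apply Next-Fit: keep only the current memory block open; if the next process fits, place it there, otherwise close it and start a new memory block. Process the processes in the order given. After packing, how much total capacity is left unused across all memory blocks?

memory block 1: place P1 (24 MB), 40 MB left
memory block 1: place P2 (27 MB), 13 MB left
memory block 2: place P3 (25 MB), 39 MB left
memory block 2: place P4 (24 MB), 15 MB left
memory block 3: place P5 (26 MB), 38 MB left
memory block 3: place P6 (22 MB), 16 MB left
memory block 4: place P7 (27 MB), 37 MB left
memory block 4: place P8 (25 MB), 12 MB left
memory block 5: place P9 (23 MB), 41 MB left
memory block 5: place P10 (26 MB), 15 MB left
memory block 6: place P11 (25 MB), 39 MB left
memory block 6: place P12 (24 MB), 15 MB left
memory block 7: place P13 (24 MB), 40 MB left
memory block 7: place P14 (24 MB), 16 MB left
memory block 8: place P15 (26 MB), 38 MB left
memory block 8: place P16 (22 MB), 16 MB left
memory block 9: place P17 (24 MB), 40 MB left
9 memory blocks × 64 MB = 576 MB; used 418 MB; unused 158 MB.

158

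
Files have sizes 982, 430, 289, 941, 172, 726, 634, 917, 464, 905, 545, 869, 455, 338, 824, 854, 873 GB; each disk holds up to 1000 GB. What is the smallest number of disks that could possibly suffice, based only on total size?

Total size = 982 + 430 + 289 + 941 + 172 + 726 + 634 + 917 + 464 + 905 + 545 + 869 + 455 + 338 + 824 + 854 + 873 = 11218 GB.
⌈11218 / 1000⌉ = 12.

12 disks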